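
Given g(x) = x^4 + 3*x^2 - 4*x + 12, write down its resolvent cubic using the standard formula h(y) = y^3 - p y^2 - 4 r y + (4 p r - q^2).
h(y) = y^3 - 3*y^2 - 48*y + 128

Identify coefficients: p = 3, q = -4, r = 12.
Plug into h(y) = y^3 - p y^2 - 4 r y + (4 p r - q^2):
  h(y) = y^3 - (3) y^2 - 4*(12) y + (4*(3)*(12) - (-4)^2)
       = y^3 + (-3) y^2 + (-48) y + (128).
Simplifying: h(y) = y^3 - 3*y^2 - 48*y + 128.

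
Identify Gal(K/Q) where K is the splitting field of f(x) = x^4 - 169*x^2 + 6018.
Gal(K/Q) = V_4 (Klein four-group, Z/2Z × Z/2Z)

f factors as (x^2 - 51)(x^2 - 118), so the splitting field is K = Q(sqrt(51), sqrt(118)). The elements 51, 118, 6018 are all non-squares in Q, so sqrt(51) and sqrt(118) generate independent quadratic extensions. Thus [K:Q] = 4 and Gal(K/Q) is generated by the two order-2 automorphisms sqrt(51) ↦ -sqrt(51) and sqrt(118) ↦ -sqrt(118), giving V_4.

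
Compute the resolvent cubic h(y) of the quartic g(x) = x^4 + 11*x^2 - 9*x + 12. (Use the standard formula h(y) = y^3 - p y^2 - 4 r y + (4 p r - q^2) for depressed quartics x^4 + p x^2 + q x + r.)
h(y) = y^3 - 11*y^2 - 48*y + 447

Identify coefficients: p = 11, q = -9, r = 12.
Plug into h(y) = y^3 - p y^2 - 4 r y + (4 p r - q^2):
  h(y) = y^3 - (11) y^2 - 4*(12) y + (4*(11)*(12) - (-9)^2)
       = y^3 + (-11) y^2 + (-48) y + (447).
Simplifying: h(y) = y^3 - 11*y^2 - 48*y + 447.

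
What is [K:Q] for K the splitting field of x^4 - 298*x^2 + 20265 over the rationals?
[K:Q] = 4

f factors as (x^2 - 105)(x^2 - 193); the splitting field is K = Q(sqrt(105), sqrt(193)). Since 105, 193, and 20265 are all non-squares in Q, the three subfields Q(sqrt(105)), Q(sqrt(193)), Q(sqrt(20265)) are distinct degree-2 extensions, so [K:Q] = 4 (Klein four Galois group).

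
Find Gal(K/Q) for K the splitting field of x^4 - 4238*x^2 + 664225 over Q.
Gal(K/Q) = Z/2Z (cyclic of order 2)

f factors as (x^2 - 4075)(x^2 - 163), so the splitting field is K = Q(sqrt(4075), sqrt(163)). The squarefree part of 4075 is 163 and the squarefree part of 163 is also 163, so sqrt(4075) and sqrt(163) are both rational multiples of sqrt(163). Hence Q(sqrt(4075)) = Q(sqrt(163)) = Q(sqrt(163)), and the splitting field collapses to a single degree-2 extension with Galois group Z/2Z.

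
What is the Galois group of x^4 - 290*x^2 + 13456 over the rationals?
Gal(K/Q) = Z/2Z (cyclic of order 2)

f factors as (x^2 - 58)(x^2 - 232), so the splitting field is K = Q(sqrt(58), sqrt(232)). The squarefree part of 58 is 58 and the squarefree part of 232 is also 58, so sqrt(58) and sqrt(232) are both rational multiples of sqrt(58). Hence Q(sqrt(58)) = Q(sqrt(232)) = Q(sqrt(58)), and the splitting field collapses to a single degree-2 extension with Galois group Z/2Z.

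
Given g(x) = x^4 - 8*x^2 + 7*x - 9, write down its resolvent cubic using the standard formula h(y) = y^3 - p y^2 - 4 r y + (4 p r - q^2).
h(y) = y^3 + 8*y^2 + 36*y + 239

Identify coefficients: p = -8, q = 7, r = -9.
Plug into h(y) = y^3 - p y^2 - 4 r y + (4 p r - q^2):
  h(y) = y^3 - (-8) y^2 - 4*(-9) y + (4*(-8)*(-9) - (7)^2)
       = y^3 + (8) y^2 + (36) y + (239).
Simplifying: h(y) = y^3 + 8*y^2 + 36*y + 239.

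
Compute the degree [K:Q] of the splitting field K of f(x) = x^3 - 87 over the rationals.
[K:Q] = 6

x^3 - 87 has one real root r = 87^(1/3) and two complex roots r*zeta_3, r*zeta_3^2 where zeta_3 = e^(2*pi*i/3). The splitting field is Q(r, zeta_3). [Q(r):Q] = 3 and [Q(zeta_3):Q] = 2 with gcd = 1, so [Q(r, zeta_3):Q] = 3 * 2 = 6.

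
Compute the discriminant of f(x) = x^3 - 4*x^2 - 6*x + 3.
Δ = 3261

For x^3 + a x^2 + b x + c the discriminant is Δ = 18 a b c - 4 a^3 c + a^2 b^2 - 4 b^3 - 27 c^2.
Plug a = -4, b = -6, c = 3:
  18*(-4)*(-6)*(3) - 4*(-4)^3*(3) + (-4)^2*(-6)^2 - 4*(-6)^3 - 27*(3)^2
  = 1296 + (768) + 576 + (864) + (-243)
  = 3261.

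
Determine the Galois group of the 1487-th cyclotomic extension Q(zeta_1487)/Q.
|Gal(Q(zeta_1487)/Q)| = phi(1487) = 1486; group ≅ (Z/1487Z)^* ≅ Z/1486Z

The n-th cyclotomic polynomial Φ_1487(x) is the minimal polynomial of zeta_1487 over Q and has degree phi(1487) = 1486. So Q(zeta_1487) is a degree-1486 Galois extension with Galois group (Z/1487Z)^*. (Z/1487Z)^* is cyclic since 1487 is an odd prime power (or 4). Hence Gal(Q(zeta_1487)/Q) ≅ Z/1486Z.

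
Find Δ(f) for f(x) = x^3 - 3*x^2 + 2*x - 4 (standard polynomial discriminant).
Δ = -428

For x^3 + a x^2 + b x + c the discriminant is Δ = 18 a b c - 4 a^3 c + a^2 b^2 - 4 b^3 - 27 c^2.
Plug a = -3, b = 2, c = -4:
  18*(-3)*(2)*(-4) - 4*(-3)^3*(-4) + (-3)^2*(2)^2 - 4*(2)^3 - 27*(-4)^2
  = 432 + (-432) + 36 + (-32) + (-432)
  = -428.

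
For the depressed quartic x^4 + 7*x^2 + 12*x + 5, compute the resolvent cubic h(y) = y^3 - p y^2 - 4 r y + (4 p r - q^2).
h(y) = y^3 - 7*y^2 - 20*y - 4

Identify coefficients: p = 7, q = 12, r = 5.
Plug into h(y) = y^3 - p y^2 - 4 r y + (4 p r - q^2):
  h(y) = y^3 - (7) y^2 - 4*(5) y + (4*(7)*(5) - (12)^2)
       = y^3 + (-7) y^2 + (-20) y + (-4).
Simplifying: h(y) = y^3 - 7*y^2 - 20*y - 4.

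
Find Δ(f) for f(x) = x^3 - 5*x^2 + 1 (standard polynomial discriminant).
Δ = 473

For x^3 + a x^2 + b x + c the discriminant is Δ = 18 a b c - 4 a^3 c + a^2 b^2 - 4 b^3 - 27 c^2.
Plug a = -5, b = 0, c = 1:
  18*(-5)*(0)*(1) - 4*(-5)^3*(1) + (-5)^2*(0)^2 - 4*(0)^3 - 27*(1)^2
  = 0 + (500) + 0 + (0) + (-27)
  = 473.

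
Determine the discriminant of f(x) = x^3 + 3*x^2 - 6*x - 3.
Δ = 2241

For x^3 + a x^2 + b x + c the discriminant is Δ = 18 a b c - 4 a^3 c + a^2 b^2 - 4 b^3 - 27 c^2.
Plug a = 3, b = -6, c = -3:
  18*(3)*(-6)*(-3) - 4*(3)^3*(-3) + (3)^2*(-6)^2 - 4*(-6)^3 - 27*(-3)^2
  = 972 + (324) + 324 + (864) + (-243)
  = 2241.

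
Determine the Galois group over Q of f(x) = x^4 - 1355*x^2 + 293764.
Gal(K/Q) = Z/2Z (cyclic of order 2)

f factors as (x^2 - 1084)(x^2 - 271), so the splitting field is K = Q(sqrt(1084), sqrt(271)). The squarefree part of 1084 is 271 and the squarefree part of 271 is also 271, so sqrt(1084) and sqrt(271) are both rational multiples of sqrt(271). Hence Q(sqrt(1084)) = Q(sqrt(271)) = Q(sqrt(271)), and the splitting field collapses to a single degree-2 extension with Galois group Z/2Z.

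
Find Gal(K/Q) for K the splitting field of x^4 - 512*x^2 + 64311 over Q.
Gal(K/Q) = V_4 (Klein four-group, Z/2Z × Z/2Z)

f factors as (x^2 - 291)(x^2 - 221), so the splitting field is K = Q(sqrt(291), sqrt(221)). The elements 291, 221, 64311 are all non-squares in Q, so sqrt(291) and sqrt(221) generate independent quadratic extensions. Thus [K:Q] = 4 and Gal(K/Q) is generated by the two order-2 automorphisms sqrt(291) ↦ -sqrt(291) and sqrt(221) ↦ -sqrt(221), giving V_4.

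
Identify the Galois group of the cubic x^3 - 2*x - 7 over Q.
Gal(K/Q) = S_3 (symmetric group of order 6)

Compute the discriminant of x^3 + (0)*x^2 + (-2)*x + (-7): Δ = -1291. Since Δ is not a rational square, the Galois group is not contained in A_3; it must be the full S_3 (irreducibility of the cubic rules out anything smaller).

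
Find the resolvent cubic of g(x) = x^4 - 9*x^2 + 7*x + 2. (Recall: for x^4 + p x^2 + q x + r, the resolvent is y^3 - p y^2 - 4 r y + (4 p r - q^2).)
h(y) = y^3 + 9*y^2 - 8*y - 121

Identify coefficients: p = -9, q = 7, r = 2.
Plug into h(y) = y^3 - p y^2 - 4 r y + (4 p r - q^2):
  h(y) = y^3 - (-9) y^2 - 4*(2) y + (4*(-9)*(2) - (7)^2)
       = y^3 + (9) y^2 + (-8) y + (-121).
Simplifying: h(y) = y^3 + 9*y^2 - 8*y - 121.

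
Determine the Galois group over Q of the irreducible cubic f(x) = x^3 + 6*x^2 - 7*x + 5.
Gal(K/Q) = S_3 (symmetric group of order 6)

Compute the discriminant of x^3 + (6)*x^2 + (-7)*x + (5): Δ = -5639. Since Δ is not a rational square, the Galois group is not contained in A_3; it must be the full S_3 (irreducibility of the cubic rules out anything smaller).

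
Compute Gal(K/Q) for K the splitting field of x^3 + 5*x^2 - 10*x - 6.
Gal(K/Q) = S_3 (symmetric group of order 6)

Compute the discriminant of x^3 + (5)*x^2 + (-10)*x + (-6): Δ = 13928. Since Δ is not a rational square, the Galois group is not contained in A_3; it must be the full S_3 (irreducibility of the cubic rules out anything smaller).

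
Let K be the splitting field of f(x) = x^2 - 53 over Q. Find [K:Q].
[K:Q] = 2

The polynomial x^2 - 53 is irreducible over Q since 53 is not a perfect square. Its splitting field is Q(sqrt(53)), which has degree 2 over Q.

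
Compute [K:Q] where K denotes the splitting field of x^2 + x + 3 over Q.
[K:Q] = 2

The discriminant of x^2 + (1)*x + (3) is b^2 - 4c = 1 - (12) = -11. Since -11 is not a perfect square in Q, the polynomial is irreducible over Q. Its two roots generate a degree-2 extension, so [K:Q] = 2.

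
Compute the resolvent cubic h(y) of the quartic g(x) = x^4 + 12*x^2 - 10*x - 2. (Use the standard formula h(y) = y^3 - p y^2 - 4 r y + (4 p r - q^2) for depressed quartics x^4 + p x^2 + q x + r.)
h(y) = y^3 - 12*y^2 + 8*y - 196

Identify coefficients: p = 12, q = -10, r = -2.
Plug into h(y) = y^3 - p y^2 - 4 r y + (4 p r - q^2):
  h(y) = y^3 - (12) y^2 - 4*(-2) y + (4*(12)*(-2) - (-10)^2)
       = y^3 + (-12) y^2 + (8) y + (-196).
Simplifying: h(y) = y^3 - 12*y^2 + 8*y - 196.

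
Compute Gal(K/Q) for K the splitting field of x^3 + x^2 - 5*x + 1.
Gal(K/Q) = S_3 (symmetric group of order 6)

Compute the discriminant of x^3 + (1)*x^2 + (-5)*x + (1): Δ = 404. Since Δ is not a rational square, the Galois group is not contained in A_3; it must be the full S_3 (irreducibility of the cubic rules out anything smaller).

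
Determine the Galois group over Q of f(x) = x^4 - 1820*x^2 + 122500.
Gal(K/Q) = Z/2Z (cyclic of order 2)

f factors as (x^2 - 1750)(x^2 - 70), so the splitting field is K = Q(sqrt(1750), sqrt(70)). The squarefree part of 1750 is 70 and the squarefree part of 70 is also 70, so sqrt(1750) and sqrt(70) are both rational multiples of sqrt(70). Hence Q(sqrt(1750)) = Q(sqrt(70)) = Q(sqrt(70)), and the splitting field collapses to a single degree-2 extension with Galois group Z/2Z.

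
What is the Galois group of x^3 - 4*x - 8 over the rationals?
Gal(K/Q) = S_3 (symmetric group of order 6)

Compute the discriminant of x^3 + (0)*x^2 + (-4)*x + (-8): Δ = -1472. Since Δ is not a rational square, the Galois group is not contained in A_3; it must be the full S_3 (irreducibility of the cubic rules out anything smaller).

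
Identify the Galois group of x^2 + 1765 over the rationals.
Gal(K/Q) = Z/2Z (cyclic of order 2)

x^2 + 1765 is irreducible over Q since -1765 is not a rational square. The splitting field Q(sqrt(-1765)) has degree 2 over Q, and its unique nontrivial automorphism is sqrt(-1765) ↦ -sqrt(-1765). Hence Gal(Q(sqrt(-1765))/Q) = Z/2Z.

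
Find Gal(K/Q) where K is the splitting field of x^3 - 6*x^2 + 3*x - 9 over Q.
Gal(K/Q) = S_3 (symmetric group of order 6)

Compute the discriminant of x^3 + (-6)*x^2 + (3)*x + (-9): Δ = -6831. Since Δ is not a rational square, the Galois group is not contained in A_3; it must be the full S_3 (irreducibility of the cubic rules out anything smaller).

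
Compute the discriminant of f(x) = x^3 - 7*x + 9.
Δ = -815

For a depressed cubic x^3 + p x + q the discriminant is Δ = -4 p^3 - 27 q^2 = -4*(-7)^3 - 27*(9)^2 = 1372 - 2187 = -815.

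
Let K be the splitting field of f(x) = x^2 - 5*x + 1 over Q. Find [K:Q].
[K:Q] = 2

The discriminant of x^2 + (-5)*x + (1) is b^2 - 4c = 25 - (4) = 21. Since 21 is not a perfect square in Q, the polynomial is irreducible over Q. Its two roots generate a degree-2 extension, so [K:Q] = 2.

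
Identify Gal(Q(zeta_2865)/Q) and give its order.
|Gal(Q(zeta_2865)/Q)| = phi(2865) = 1520; group ≅ (Z/2865Z)^* ≅ Z/2Z × Z/4Z × Z/190Z

The n-th cyclotomic polynomial Φ_2865(x) is the minimal polynomial of zeta_2865 over Q and has degree phi(2865) = 1520. So Q(zeta_2865) is a degree-1520 Galois extension with Galois group (Z/2865Z)^*. By CRT, (Z/2865Z)^* ≅ (Z/3Z)^* × (Z/5Z)^* × (Z/191Z)^*. Each prime-power unit group is (Z/3Z)^* ≅ Z/2Z; (Z/5Z)^* ≅ Z/4Z; (Z/191Z)^* ≅ Z/190Z. Hence Gal(Q(zeta_2865)/Q) ≅ Z/2Z × Z/4Z × Z/190Z.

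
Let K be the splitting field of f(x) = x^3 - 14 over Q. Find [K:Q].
[K:Q] = 6

x^3 - 14 has one real root r = 14^(1/3) and two complex roots r*zeta_3, r*zeta_3^2 where zeta_3 = e^(2*pi*i/3). The splitting field is Q(r, zeta_3). [Q(r):Q] = 3 and [Q(zeta_3):Q] = 2 with gcd = 1, so [Q(r, zeta_3):Q] = 3 * 2 = 6.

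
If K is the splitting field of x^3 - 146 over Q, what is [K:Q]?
[K:Q] = 6

x^3 - 146 has one real root r = 146^(1/3) and two complex roots r*zeta_3, r*zeta_3^2 where zeta_3 = e^(2*pi*i/3). The splitting field is Q(r, zeta_3). [Q(r):Q] = 3 and [Q(zeta_3):Q] = 2 with gcd = 1, so [Q(r, zeta_3):Q] = 3 * 2 = 6.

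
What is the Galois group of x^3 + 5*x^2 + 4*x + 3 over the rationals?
Gal(K/Q) = S_3 (symmetric group of order 6)

Compute the discriminant of x^3 + (5)*x^2 + (4)*x + (3): Δ = -519. Since Δ is not a rational square, the Galois group is not contained in A_3; it must be the full S_3 (irreducibility of the cubic rules out anything smaller).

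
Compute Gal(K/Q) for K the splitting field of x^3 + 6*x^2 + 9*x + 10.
Gal(K/Q) = S_3 (symmetric group of order 6)

Compute the discriminant of x^3 + (6)*x^2 + (9)*x + (10): Δ = -1620. Since Δ is not a rational square, the Galois group is not contained in A_3; it must be the full S_3 (irreducibility of the cubic rules out anything smaller).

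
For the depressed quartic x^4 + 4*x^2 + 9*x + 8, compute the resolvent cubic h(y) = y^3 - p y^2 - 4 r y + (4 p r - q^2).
h(y) = y^3 - 4*y^2 - 32*y + 47

Identify coefficients: p = 4, q = 9, r = 8.
Plug into h(y) = y^3 - p y^2 - 4 r y + (4 p r - q^2):
  h(y) = y^3 - (4) y^2 - 4*(8) y + (4*(4)*(8) - (9)^2)
       = y^3 + (-4) y^2 + (-32) y + (47).
Simplifying: h(y) = y^3 - 4*y^2 - 32*y + 47.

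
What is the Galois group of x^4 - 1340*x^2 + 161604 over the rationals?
Gal(K/Q) = Z/2Z (cyclic of order 2)

f factors as (x^2 - 1206)(x^2 - 134), so the splitting field is K = Q(sqrt(1206), sqrt(134)). The squarefree part of 1206 is 134 and the squarefree part of 134 is also 134, so sqrt(1206) and sqrt(134) are both rational multiples of sqrt(134). Hence Q(sqrt(1206)) = Q(sqrt(134)) = Q(sqrt(134)), and the splitting field collapses to a single degree-2 extension with Galois group Z/2Z.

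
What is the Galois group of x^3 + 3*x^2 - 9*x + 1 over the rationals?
Gal(K/Q) = S_3 (symmetric group of order 6)

Compute the discriminant of x^3 + (3)*x^2 + (-9)*x + (1): Δ = 3024. Since Δ is not a rational square, the Galois group is not contained in A_3; it must be the full S_3 (irreducibility of the cubic rules out anything smaller).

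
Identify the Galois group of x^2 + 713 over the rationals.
Gal(K/Q) = Z/2Z (cyclic of order 2)

x^2 + 713 is irreducible over Q since -713 is not a rational square. The splitting field Q(sqrt(-713)) has degree 2 over Q, and its unique nontrivial automorphism is sqrt(-713) ↦ -sqrt(-713). Hence Gal(Q(sqrt(-713))/Q) = Z/2Z.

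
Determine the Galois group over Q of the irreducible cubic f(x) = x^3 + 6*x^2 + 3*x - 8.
Gal(K/Q) = S_3 (symmetric group of order 6)

Compute the discriminant of x^3 + (6)*x^2 + (3)*x + (-8): Δ = 2808. Since Δ is not a rational square, the Galois group is not contained in A_3; it must be the full S_3 (irreducibility of the cubic rules out anything smaller).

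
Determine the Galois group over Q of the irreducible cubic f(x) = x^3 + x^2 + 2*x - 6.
Gal(K/Q) = S_3 (symmetric group of order 6)

Compute the discriminant of x^3 + (1)*x^2 + (2)*x + (-6): Δ = -1192. Since Δ is not a rational square, the Galois group is not contained in A_3; it must be the full S_3 (irreducibility of the cubic rules out anything smaller).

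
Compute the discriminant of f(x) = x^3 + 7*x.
Δ = -1372

For a depressed cubic x^3 + p x + q the discriminant is Δ = -4 p^3 - 27 q^2 = -4*(7)^3 - 27*(0)^2 = -1372 - 0 = -1372.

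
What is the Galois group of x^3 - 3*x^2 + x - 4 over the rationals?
Gal(K/Q) = S_3 (symmetric group of order 6)

Compute the discriminant of x^3 + (-3)*x^2 + (1)*x + (-4): Δ = -643. Since Δ is not a rational square, the Galois group is not contained in A_3; it must be the full S_3 (irreducibility of the cubic rules out anything smaller).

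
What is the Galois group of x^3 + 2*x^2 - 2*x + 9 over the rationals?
Gal(K/Q) = S_3 (symmetric group of order 6)

Compute the discriminant of x^3 + (2)*x^2 + (-2)*x + (9): Δ = -3075. Since Δ is not a rational square, the Galois group is not contained in A_3; it must be the full S_3 (irreducibility of the cubic rules out anything smaller).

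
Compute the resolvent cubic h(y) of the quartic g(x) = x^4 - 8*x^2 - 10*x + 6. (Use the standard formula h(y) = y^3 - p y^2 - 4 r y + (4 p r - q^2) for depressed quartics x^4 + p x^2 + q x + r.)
h(y) = y^3 + 8*y^2 - 24*y - 292

Identify coefficients: p = -8, q = -10, r = 6.
Plug into h(y) = y^3 - p y^2 - 4 r y + (4 p r - q^2):
  h(y) = y^3 - (-8) y^2 - 4*(6) y + (4*(-8)*(6) - (-10)^2)
       = y^3 + (8) y^2 + (-24) y + (-292).
Simplifying: h(y) = y^3 + 8*y^2 - 24*y - 292.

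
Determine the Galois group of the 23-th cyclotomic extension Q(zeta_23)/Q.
|Gal(Q(zeta_23)/Q)| = phi(23) = 22; group ≅ (Z/23Z)^* ≅ Z/22Z

The n-th cyclotomic polynomial Φ_23(x) is the minimal polynomial of zeta_23 over Q and has degree phi(23) = 22. So Q(zeta_23) is a degree-22 Galois extension with Galois group (Z/23Z)^*. (Z/23Z)^* is cyclic since 23 is an odd prime power (or 4). Hence Gal(Q(zeta_23)/Q) ≅ Z/22Z.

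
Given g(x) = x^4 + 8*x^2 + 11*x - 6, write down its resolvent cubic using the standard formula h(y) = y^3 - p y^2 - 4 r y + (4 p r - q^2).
h(y) = y^3 - 8*y^2 + 24*y - 313

Identify coefficients: p = 8, q = 11, r = -6.
Plug into h(y) = y^3 - p y^2 - 4 r y + (4 p r - q^2):
  h(y) = y^3 - (8) y^2 - 4*(-6) y + (4*(8)*(-6) - (11)^2)
       = y^3 + (-8) y^2 + (24) y + (-313).
Simplifying: h(y) = y^3 - 8*y^2 + 24*y - 313.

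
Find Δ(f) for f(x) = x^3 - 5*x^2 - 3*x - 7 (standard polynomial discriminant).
Δ = -6380

For x^3 + a x^2 + b x + c the discriminant is Δ = 18 a b c - 4 a^3 c + a^2 b^2 - 4 b^3 - 27 c^2.
Plug a = -5, b = -3, c = -7:
  18*(-5)*(-3)*(-7) - 4*(-5)^3*(-7) + (-5)^2*(-3)^2 - 4*(-3)^3 - 27*(-7)^2
  = -1890 + (-3500) + 225 + (108) + (-1323)
  = -6380.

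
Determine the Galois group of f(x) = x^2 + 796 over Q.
Gal(K/Q) = Z/2Z (cyclic of order 2)

x^2 + 796 is irreducible over Q since -796 is not a rational square. The splitting field Q(sqrt(-796)) has degree 2 over Q, and its unique nontrivial automorphism is sqrt(-796) ↦ -sqrt(-796). Hence Gal(Q(sqrt(-796))/Q) = Z/2Z.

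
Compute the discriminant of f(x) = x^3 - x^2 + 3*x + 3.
Δ = -492

For x^3 + a x^2 + b x + c the discriminant is Δ = 18 a b c - 4 a^3 c + a^2 b^2 - 4 b^3 - 27 c^2.
Plug a = -1, b = 3, c = 3:
  18*(-1)*(3)*(3) - 4*(-1)^3*(3) + (-1)^2*(3)^2 - 4*(3)^3 - 27*(3)^2
  = -162 + (12) + 9 + (-108) + (-243)
  = -492.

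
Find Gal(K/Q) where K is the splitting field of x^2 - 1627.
Gal(K/Q) = Z/2Z (cyclic of order 2)

x^2 - 1627 is irreducible over Q since 1627 is not a rational square. The splitting field Q(sqrt(1627)) has degree 2 over Q, and its unique nontrivial automorphism is sqrt(1627) ↦ -sqrt(1627). Hence Gal(Q(sqrt(1627))/Q) = Z/2Z.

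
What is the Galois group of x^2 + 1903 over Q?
Gal(K/Q) = Z/2Z (cyclic of order 2)

x^2 + 1903 is irreducible over Q since -1903 is not a rational square. The splitting field Q(sqrt(-1903)) has degree 2 over Q, and its unique nontrivial automorphism is sqrt(-1903) ↦ -sqrt(-1903). Hence Gal(Q(sqrt(-1903))/Q) = Z/2Z.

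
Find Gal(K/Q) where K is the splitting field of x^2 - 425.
Gal(K/Q) = Z/2Z (cyclic of order 2)

x^2 - 425 is irreducible over Q since 425 is not a rational square. The splitting field Q(sqrt(425)) has degree 2 over Q, and its unique nontrivial automorphism is sqrt(425) ↦ -sqrt(425). Hence Gal(Q(sqrt(425))/Q) = Z/2Z.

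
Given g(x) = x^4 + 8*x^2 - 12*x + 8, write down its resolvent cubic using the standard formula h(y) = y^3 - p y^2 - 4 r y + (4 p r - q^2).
h(y) = y^3 - 8*y^2 - 32*y + 112

Identify coefficients: p = 8, q = -12, r = 8.
Plug into h(y) = y^3 - p y^2 - 4 r y + (4 p r - q^2):
  h(y) = y^3 - (8) y^2 - 4*(8) y + (4*(8)*(8) - (-12)^2)
       = y^3 + (-8) y^2 + (-32) y + (112).
Simplifying: h(y) = y^3 - 8*y^2 - 32*y + 112.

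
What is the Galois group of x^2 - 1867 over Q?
Gal(K/Q) = Z/2Z (cyclic of order 2)

x^2 - 1867 is irreducible over Q since 1867 is not a rational square. The splitting field Q(sqrt(1867)) has degree 2 over Q, and its unique nontrivial automorphism is sqrt(1867) ↦ -sqrt(1867). Hence Gal(Q(sqrt(1867))/Q) = Z/2Z.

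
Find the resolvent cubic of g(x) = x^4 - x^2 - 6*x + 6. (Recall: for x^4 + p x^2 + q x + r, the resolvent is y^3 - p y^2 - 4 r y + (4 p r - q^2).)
h(y) = y^3 + y^2 - 24*y - 60

Identify coefficients: p = -1, q = -6, r = 6.
Plug into h(y) = y^3 - p y^2 - 4 r y + (4 p r - q^2):
  h(y) = y^3 - (-1) y^2 - 4*(6) y + (4*(-1)*(6) - (-6)^2)
       = y^3 + (1) y^2 + (-24) y + (-60).
Simplifying: h(y) = y^3 + y^2 - 24*y - 60.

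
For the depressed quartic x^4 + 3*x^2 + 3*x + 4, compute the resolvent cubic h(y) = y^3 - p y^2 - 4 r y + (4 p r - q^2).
h(y) = y^3 - 3*y^2 - 16*y + 39

Identify coefficients: p = 3, q = 3, r = 4.
Plug into h(y) = y^3 - p y^2 - 4 r y + (4 p r - q^2):
  h(y) = y^3 - (3) y^2 - 4*(4) y + (4*(3)*(4) - (3)^2)
       = y^3 + (-3) y^2 + (-16) y + (39).
Simplifying: h(y) = y^3 - 3*y^2 - 16*y + 39.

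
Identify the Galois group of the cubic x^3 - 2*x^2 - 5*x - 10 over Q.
Gal(K/Q) = S_3 (symmetric group of order 6)

Compute the discriminant of x^3 + (-2)*x^2 + (-5)*x + (-10): Δ = -4220. Since Δ is not a rational square, the Galois group is not contained in A_3; it must be the full S_3 (irreducibility of the cubic rules out anything smaller).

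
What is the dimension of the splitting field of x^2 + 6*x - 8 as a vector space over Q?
[K:Q] = 2

The discriminant of x^2 + (6)*x + (-8) is b^2 - 4c = 36 - (-32) = 68. Since 68 is not a perfect square in Q, the polynomial is irreducible over Q. Its two roots generate a degree-2 extension, so [K:Q] = 2.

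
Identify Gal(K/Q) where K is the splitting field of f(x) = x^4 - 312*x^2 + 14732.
Gal(K/Q) = V_4 (Klein four-group, Z/2Z × Z/2Z)

f factors as (x^2 - 254)(x^2 - 58), so the splitting field is K = Q(sqrt(254), sqrt(58)). The elements 254, 58, 14732 are all non-squares in Q, so sqrt(254) and sqrt(58) generate independent quadratic extensions. Thus [K:Q] = 4 and Gal(K/Q) is generated by the two order-2 automorphisms sqrt(254) ↦ -sqrt(254) and sqrt(58) ↦ -sqrt(58), giving V_4.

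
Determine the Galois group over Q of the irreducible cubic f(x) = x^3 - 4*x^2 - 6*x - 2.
Gal(K/Q) = S_3 (symmetric group of order 6)

Compute the discriminant of x^3 + (-4)*x^2 + (-6)*x + (-2): Δ = -44. Since Δ is not a rational square, the Galois group is not contained in A_3; it must be the full S_3 (irreducibility of the cubic rules out anything smaller).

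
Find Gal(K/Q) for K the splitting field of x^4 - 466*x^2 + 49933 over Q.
Gal(K/Q) = V_4 (Klein four-group, Z/2Z × Z/2Z)

f factors as (x^2 - 167)(x^2 - 299), so the splitting field is K = Q(sqrt(167), sqrt(299)). The elements 167, 299, 49933 are all non-squares in Q, so sqrt(167) and sqrt(299) generate independent quadratic extensions. Thus [K:Q] = 4 and Gal(K/Q) is generated by the two order-2 automorphisms sqrt(167) ↦ -sqrt(167) and sqrt(299) ↦ -sqrt(299), giving V_4.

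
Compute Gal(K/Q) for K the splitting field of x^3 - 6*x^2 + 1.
Gal(K/Q) = S_3 (symmetric group of order 6)

Compute the discriminant of x^3 + (-6)*x^2 + (0)*x + (1): Δ = 837. Since Δ is not a rational square, the Galois group is not contained in A_3; it must be the full S_3 (irreducibility of the cubic rules out anything smaller).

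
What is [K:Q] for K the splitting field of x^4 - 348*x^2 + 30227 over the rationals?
[K:Q] = 4

f factors as (x^2 - 167)(x^2 - 181); the splitting field is K = Q(sqrt(167), sqrt(181)). Since 167, 181, and 30227 are all non-squares in Q, the three subfields Q(sqrt(167)), Q(sqrt(181)), Q(sqrt(30227)) are distinct degree-2 extensions, so [K:Q] = 4 (Klein four Galois group).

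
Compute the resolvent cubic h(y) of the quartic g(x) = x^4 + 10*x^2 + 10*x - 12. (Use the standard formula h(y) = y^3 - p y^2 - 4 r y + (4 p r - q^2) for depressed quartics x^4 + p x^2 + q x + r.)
h(y) = y^3 - 10*y^2 + 48*y - 580

Identify coefficients: p = 10, q = 10, r = -12.
Plug into h(y) = y^3 - p y^2 - 4 r y + (4 p r - q^2):
  h(y) = y^3 - (10) y^2 - 4*(-12) y + (4*(10)*(-12) - (10)^2)
       = y^3 + (-10) y^2 + (48) y + (-580).
Simplifying: h(y) = y^3 - 10*y^2 + 48*y - 580.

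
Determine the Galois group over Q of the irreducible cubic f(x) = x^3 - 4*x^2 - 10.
Gal(K/Q) = S_3 (symmetric group of order 6)

Compute the discriminant of x^3 + (-4)*x^2 + (0)*x + (-10): Δ = -5260. Since Δ is not a rational square, the Galois group is not contained in A_3; it must be the full S_3 (irreducibility of the cubic rules out anything smaller).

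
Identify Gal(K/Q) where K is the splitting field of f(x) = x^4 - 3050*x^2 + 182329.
Gal(K/Q) = Z/2Z (cyclic of order 2)

f factors as (x^2 - 61)(x^2 - 2989), so the splitting field is K = Q(sqrt(61), sqrt(2989)). The squarefree part of 61 is 61 and the squarefree part of 2989 is also 61, so sqrt(61) and sqrt(2989) are both rational multiples of sqrt(61). Hence Q(sqrt(61)) = Q(sqrt(2989)) = Q(sqrt(61)), and the splitting field collapses to a single degree-2 extension with Galois group Z/2Z.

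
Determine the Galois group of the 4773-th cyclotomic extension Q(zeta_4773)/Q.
|Gal(Q(zeta_4773)/Q)| = phi(4773) = 3024; group ≅ (Z/4773Z)^* ≅ Z/2Z × Z/36Z × Z/42Z

The n-th cyclotomic polynomial Φ_4773(x) is the minimal polynomial of zeta_4773 over Q and has degree phi(4773) = 3024. So Q(zeta_4773) is a degree-3024 Galois extension with Galois group (Z/4773Z)^*. By CRT, (Z/4773Z)^* ≅ (Z/3Z)^* × (Z/37Z)^* × (Z/43Z)^*. Each prime-power unit group is (Z/3Z)^* ≅ Z/2Z; (Z/37Z)^* ≅ Z/36Z; (Z/43Z)^* ≅ Z/42Z. Hence Gal(Q(zeta_4773)/Q) ≅ Z/2Z × Z/36Z × Z/42Z.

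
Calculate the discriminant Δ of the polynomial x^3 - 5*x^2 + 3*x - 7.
Δ = -2816

For x^3 + a x^2 + b x + c the discriminant is Δ = 18 a b c - 4 a^3 c + a^2 b^2 - 4 b^3 - 27 c^2.
Plug a = -5, b = 3, c = -7:
  18*(-5)*(3)*(-7) - 4*(-5)^3*(-7) + (-5)^2*(3)^2 - 4*(3)^3 - 27*(-7)^2
  = 1890 + (-3500) + 225 + (-108) + (-1323)
  = -2816.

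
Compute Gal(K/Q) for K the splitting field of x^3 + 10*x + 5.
Gal(K/Q) = S_3 (symmetric group of order 6)

Compute the discriminant of x^3 + (0)*x^2 + (10)*x + (5): Δ = -4675. Since Δ is not a rational square, the Galois group is not contained in A_3; it must be the full S_3 (irreducibility of the cubic rules out anything smaller).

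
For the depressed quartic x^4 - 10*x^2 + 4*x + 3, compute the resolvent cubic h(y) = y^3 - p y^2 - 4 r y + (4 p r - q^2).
h(y) = y^3 + 10*y^2 - 12*y - 136

Identify coefficients: p = -10, q = 4, r = 3.
Plug into h(y) = y^3 - p y^2 - 4 r y + (4 p r - q^2):
  h(y) = y^3 - (-10) y^2 - 4*(3) y + (4*(-10)*(3) - (4)^2)
       = y^3 + (10) y^2 + (-12) y + (-136).
Simplifying: h(y) = y^3 + 10*y^2 - 12*y - 136.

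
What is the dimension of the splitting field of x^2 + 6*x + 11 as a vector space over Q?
[K:Q] = 2

The discriminant of x^2 + (6)*x + (11) is b^2 - 4c = 36 - (44) = -8. Since -8 is not a perfect square in Q, the polynomial is irreducible over Q. Its two roots generate a degree-2 extension, so [K:Q] = 2.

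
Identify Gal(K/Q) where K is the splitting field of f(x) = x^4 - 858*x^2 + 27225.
Gal(K/Q) = Z/2Z (cyclic of order 2)

f factors as (x^2 - 33)(x^2 - 825), so the splitting field is K = Q(sqrt(33), sqrt(825)). The squarefree part of 33 is 33 and the squarefree part of 825 is also 33, so sqrt(33) and sqrt(825) are both rational multiples of sqrt(33). Hence Q(sqrt(33)) = Q(sqrt(825)) = Q(sqrt(33)), and the splitting field collapses to a single degree-2 extension with Galois group Z/2Z.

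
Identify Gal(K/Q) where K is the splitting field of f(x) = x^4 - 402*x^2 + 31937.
Gal(K/Q) = V_4 (Klein four-group, Z/2Z × Z/2Z)

f factors as (x^2 - 293)(x^2 - 109), so the splitting field is K = Q(sqrt(293), sqrt(109)). The elements 293, 109, 31937 are all non-squares in Q, so sqrt(293) and sqrt(109) generate independent quadratic extensions. Thus [K:Q] = 4 and Gal(K/Q) is generated by the two order-2 automorphisms sqrt(293) ↦ -sqrt(293) and sqrt(109) ↦ -sqrt(109), giving V_4.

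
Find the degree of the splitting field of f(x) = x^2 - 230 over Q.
[K:Q] = 2

The polynomial x^2 - 230 is irreducible over Q since 230 is not a perfect square. Its splitting field is Q(sqrt(230)), which has degree 2 over Q.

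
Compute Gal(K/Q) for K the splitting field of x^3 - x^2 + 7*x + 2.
Gal(K/Q) = S_3 (symmetric group of order 6)

Compute the discriminant of x^3 + (-1)*x^2 + (7)*x + (2): Δ = -1675. Since Δ is not a rational square, the Galois group is not contained in A_3; it must be the full S_3 (irreducibility of the cubic rules out anything smaller).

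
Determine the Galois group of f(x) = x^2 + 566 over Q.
Gal(K/Q) = Z/2Z (cyclic of order 2)

x^2 + 566 is irreducible over Q since -566 is not a rational square. The splitting field Q(sqrt(-566)) has degree 2 over Q, and its unique nontrivial automorphism is sqrt(-566) ↦ -sqrt(-566). Hence Gal(Q(sqrt(-566))/Q) = Z/2Z.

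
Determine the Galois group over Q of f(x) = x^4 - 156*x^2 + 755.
Gal(K/Q) = V_4 (Klein four-group, Z/2Z × Z/2Z)

f factors as (x^2 - 5)(x^2 - 151), so the splitting field is K = Q(sqrt(5), sqrt(151)). The elements 5, 151, 755 are all non-squares in Q, so sqrt(5) and sqrt(151) generate independent quadratic extensions. Thus [K:Q] = 4 and Gal(K/Q) is generated by the two order-2 automorphisms sqrt(5) ↦ -sqrt(5) and sqrt(151) ↦ -sqrt(151), giving V_4.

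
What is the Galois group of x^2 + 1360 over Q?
Gal(K/Q) = Z/2Z (cyclic of order 2)

x^2 + 1360 is irreducible over Q since -1360 is not a rational square. The splitting field Q(sqrt(-1360)) has degree 2 over Q, and its unique nontrivial automorphism is sqrt(-1360) ↦ -sqrt(-1360). Hence Gal(Q(sqrt(-1360))/Q) = Z/2Z.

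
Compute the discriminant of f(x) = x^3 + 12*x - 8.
Δ = -8640

For a depressed cubic x^3 + p x + q the discriminant is Δ = -4 p^3 - 27 q^2 = -4*(12)^3 - 27*(-8)^2 = -6912 - 1728 = -8640.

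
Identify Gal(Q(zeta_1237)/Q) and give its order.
|Gal(Q(zeta_1237)/Q)| = phi(1237) = 1236; group ≅ (Z/1237Z)^* ≅ Z/1236Z

The n-th cyclotomic polynomial Φ_1237(x) is the minimal polynomial of zeta_1237 over Q and has degree phi(1237) = 1236. So Q(zeta_1237) is a degree-1236 Galois extension with Galois group (Z/1237Z)^*. (Z/1237Z)^* is cyclic since 1237 is an odd prime power (or 4). Hence Gal(Q(zeta_1237)/Q) ≅ Z/1236Z.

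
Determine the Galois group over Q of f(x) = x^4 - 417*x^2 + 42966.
Gal(K/Q) = V_4 (Klein four-group, Z/2Z × Z/2Z)

f factors as (x^2 - 186)(x^2 - 231), so the splitting field is K = Q(sqrt(186), sqrt(231)). The elements 186, 231, 42966 are all non-squares in Q, so sqrt(186) and sqrt(231) generate independent quadratic extensions. Thus [K:Q] = 4 and Gal(K/Q) is generated by the two order-2 automorphisms sqrt(186) ↦ -sqrt(186) and sqrt(231) ↦ -sqrt(231), giving V_4.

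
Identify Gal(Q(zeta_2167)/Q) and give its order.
|Gal(Q(zeta_2167)/Q)| = phi(2167) = 1960; group ≅ (Z/2167Z)^* ≅ Z/10Z × Z/196Z

The n-th cyclotomic polynomial Φ_2167(x) is the minimal polynomial of zeta_2167 over Q and has degree phi(2167) = 1960. So Q(zeta_2167) is a degree-1960 Galois extension with Galois group (Z/2167Z)^*. By CRT, (Z/2167Z)^* ≅ (Z/11Z)^* × (Z/197Z)^*. Each prime-power unit group is (Z/11Z)^* ≅ Z/10Z; (Z/197Z)^* ≅ Z/196Z. Hence Gal(Q(zeta_2167)/Q) ≅ Z/10Z × Z/196Z.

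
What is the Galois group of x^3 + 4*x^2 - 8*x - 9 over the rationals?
Gal(K/Q) = S_3 (symmetric group of order 6)

Compute the discriminant of x^3 + (4)*x^2 + (-8)*x + (-9): Δ = 8373. Since Δ is not a rational square, the Galois group is not contained in A_3; it must be the full S_3 (irreducibility of the cubic rules out anything smaller).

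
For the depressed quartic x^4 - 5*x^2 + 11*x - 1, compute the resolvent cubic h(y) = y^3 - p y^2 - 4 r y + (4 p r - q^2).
h(y) = y^3 + 5*y^2 + 4*y - 101

Identify coefficients: p = -5, q = 11, r = -1.
Plug into h(y) = y^3 - p y^2 - 4 r y + (4 p r - q^2):
  h(y) = y^3 - (-5) y^2 - 4*(-1) y + (4*(-5)*(-1) - (11)^2)
       = y^3 + (5) y^2 + (4) y + (-101).
Simplifying: h(y) = y^3 + 5*y^2 + 4*y - 101.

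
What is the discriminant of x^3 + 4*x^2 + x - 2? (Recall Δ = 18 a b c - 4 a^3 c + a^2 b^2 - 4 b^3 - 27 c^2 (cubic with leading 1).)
Δ = 272

For x^3 + a x^2 + b x + c the discriminant is Δ = 18 a b c - 4 a^3 c + a^2 b^2 - 4 b^3 - 27 c^2.
Plug a = 4, b = 1, c = -2:
  18*(4)*(1)*(-2) - 4*(4)^3*(-2) + (4)^2*(1)^2 - 4*(1)^3 - 27*(-2)^2
  = -144 + (512) + 16 + (-4) + (-108)
  = 272.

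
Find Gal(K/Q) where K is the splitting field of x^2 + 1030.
Gal(K/Q) = Z/2Z (cyclic of order 2)

x^2 + 1030 is irreducible over Q since -1030 is not a rational square. The splitting field Q(sqrt(-1030)) has degree 2 over Q, and its unique nontrivial automorphism is sqrt(-1030) ↦ -sqrt(-1030). Hence Gal(Q(sqrt(-1030))/Q) = Z/2Z.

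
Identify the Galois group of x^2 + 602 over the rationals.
Gal(K/Q) = Z/2Z (cyclic of order 2)

x^2 + 602 is irreducible over Q since -602 is not a rational square. The splitting field Q(sqrt(-602)) has degree 2 over Q, and its unique nontrivial automorphism is sqrt(-602) ↦ -sqrt(-602). Hence Gal(Q(sqrt(-602))/Q) = Z/2Z.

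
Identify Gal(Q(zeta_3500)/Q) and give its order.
|Gal(Q(zeta_3500)/Q)| = phi(3500) = 1200; group ≅ (Z/3500Z)^* ≅ Z/2Z × Z/6Z × Z/100Z

The n-th cyclotomic polynomial Φ_3500(x) is the minimal polynomial of zeta_3500 over Q and has degree phi(3500) = 1200. So Q(zeta_3500) is a degree-1200 Galois extension with Galois group (Z/3500Z)^*. By CRT, (Z/3500Z)^* ≅ (Z/4Z)^* × (Z/125Z)^* × (Z/7Z)^*. Each prime-power unit group is (Z/4Z)^* ≅ Z/2Z; (Z/125Z)^* ≅ Z/100Z; (Z/7Z)^* ≅ Z/6Z. Hence Gal(Q(zeta_3500)/Q) ≅ Z/2Z × Z/6Z × Z/100Z.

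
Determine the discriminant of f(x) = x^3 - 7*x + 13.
Δ = -3191

For a depressed cubic x^3 + p x + q the discriminant is Δ = -4 p^3 - 27 q^2 = -4*(-7)^3 - 27*(13)^2 = 1372 - 4563 = -3191.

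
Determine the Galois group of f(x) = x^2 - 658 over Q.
Gal(K/Q) = Z/2Z (cyclic of order 2)

x^2 - 658 is irreducible over Q since 658 is not a rational square. The splitting field Q(sqrt(658)) has degree 2 over Q, and its unique nontrivial automorphism is sqrt(658) ↦ -sqrt(658). Hence Gal(Q(sqrt(658))/Q) = Z/2Z.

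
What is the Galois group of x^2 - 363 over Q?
Gal(K/Q) = Z/2Z (cyclic of order 2)

x^2 - 363 is irreducible over Q since 363 is not a rational square. The splitting field Q(sqrt(363)) has degree 2 over Q, and its unique nontrivial automorphism is sqrt(363) ↦ -sqrt(363). Hence Gal(Q(sqrt(363))/Q) = Z/2Z.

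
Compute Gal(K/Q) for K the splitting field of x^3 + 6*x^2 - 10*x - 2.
Gal(K/Q) = S_3 (symmetric group of order 6)

Compute the discriminant of x^3 + (6)*x^2 + (-10)*x + (-2): Δ = 11380. Since Δ is not a rational square, the Galois group is not contained in A_3; it must be the full S_3 (irreducibility of the cubic rules out anything smaller).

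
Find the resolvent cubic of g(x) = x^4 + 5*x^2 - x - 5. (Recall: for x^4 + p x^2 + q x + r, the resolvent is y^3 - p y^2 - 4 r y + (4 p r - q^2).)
h(y) = y^3 - 5*y^2 + 20*y - 101

Identify coefficients: p = 5, q = -1, r = -5.
Plug into h(y) = y^3 - p y^2 - 4 r y + (4 p r - q^2):
  h(y) = y^3 - (5) y^2 - 4*(-5) y + (4*(5)*(-5) - (-1)^2)
       = y^3 + (-5) y^2 + (20) y + (-101).
Simplifying: h(y) = y^3 - 5*y^2 + 20*y - 101.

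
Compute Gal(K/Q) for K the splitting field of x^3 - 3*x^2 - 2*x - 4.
Gal(K/Q) = S_3 (symmetric group of order 6)

Compute the discriminant of x^3 + (-3)*x^2 + (-2)*x + (-4): Δ = -1228. Since Δ is not a rational square, the Galois group is not contained in A_3; it must be the full S_3 (irreducibility of the cubic rules out anything smaller).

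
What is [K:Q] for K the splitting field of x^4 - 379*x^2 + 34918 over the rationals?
[K:Q] = 4

f factors as (x^2 - 158)(x^2 - 221); the splitting field is K = Q(sqrt(158), sqrt(221)). Since 158, 221, and 34918 are all non-squares in Q, the three subfields Q(sqrt(158)), Q(sqrt(221)), Q(sqrt(34918)) are distinct degree-2 extensions, so [K:Q] = 4 (Klein four Galois group).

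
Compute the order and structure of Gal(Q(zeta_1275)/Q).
|Gal(Q(zeta_1275)/Q)| = phi(1275) = 640; group ≅ (Z/1275Z)^* ≅ Z/2Z × Z/16Z × Z/20Z

The n-th cyclotomic polynomial Φ_1275(x) is the minimal polynomial of zeta_1275 over Q and has degree phi(1275) = 640. So Q(zeta_1275) is a degree-640 Galois extension with Galois group (Z/1275Z)^*. By CRT, (Z/1275Z)^* ≅ (Z/3Z)^* × (Z/25Z)^* × (Z/17Z)^*. Each prime-power unit group is (Z/3Z)^* ≅ Z/2Z; (Z/25Z)^* ≅ Z/20Z; (Z/17Z)^* ≅ Z/16Z. Hence Gal(Q(zeta_1275)/Q) ≅ Z/2Z × Z/16Z × Z/20Z.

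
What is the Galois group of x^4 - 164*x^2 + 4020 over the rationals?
Gal(K/Q) = V_4 (Klein four-group, Z/2Z × Z/2Z)

f factors as (x^2 - 30)(x^2 - 134), so the splitting field is K = Q(sqrt(30), sqrt(134)). The elements 30, 134, 4020 are all non-squares in Q, so sqrt(30) and sqrt(134) generate independent quadratic extensions. Thus [K:Q] = 4 and Gal(K/Q) is generated by the two order-2 automorphisms sqrt(30) ↦ -sqrt(30) and sqrt(134) ↦ -sqrt(134), giving V_4.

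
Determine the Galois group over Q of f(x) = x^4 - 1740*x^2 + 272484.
Gal(K/Q) = Z/2Z (cyclic of order 2)

f factors as (x^2 - 1566)(x^2 - 174), so the splitting field is K = Q(sqrt(1566), sqrt(174)). The squarefree part of 1566 is 174 and the squarefree part of 174 is also 174, so sqrt(1566) and sqrt(174) are both rational multiples of sqrt(174). Hence Q(sqrt(1566)) = Q(sqrt(174)) = Q(sqrt(174)), and the splitting field collapses to a single degree-2 extension with Galois group Z/2Z.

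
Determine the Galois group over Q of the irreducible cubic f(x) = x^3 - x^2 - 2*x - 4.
Gal(K/Q) = S_3 (symmetric group of order 6)

Compute the discriminant of x^3 + (-1)*x^2 + (-2)*x + (-4): Δ = -556. Since Δ is not a rational square, the Galois group is not contained in A_3; it must be the full S_3 (irreducibility of the cubic rules out anything smaller).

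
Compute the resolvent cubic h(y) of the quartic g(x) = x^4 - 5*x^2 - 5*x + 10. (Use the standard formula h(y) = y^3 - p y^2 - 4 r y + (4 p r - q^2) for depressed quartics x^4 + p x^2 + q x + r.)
h(y) = y^3 + 5*y^2 - 40*y - 225

Identify coefficients: p = -5, q = -5, r = 10.
Plug into h(y) = y^3 - p y^2 - 4 r y + (4 p r - q^2):
  h(y) = y^3 - (-5) y^2 - 4*(10) y + (4*(-5)*(10) - (-5)^2)
       = y^3 + (5) y^2 + (-40) y + (-225).
Simplifying: h(y) = y^3 + 5*y^2 - 40*y - 225.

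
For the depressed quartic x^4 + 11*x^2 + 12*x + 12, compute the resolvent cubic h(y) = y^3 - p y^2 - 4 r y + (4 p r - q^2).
h(y) = y^3 - 11*y^2 - 48*y + 384

Identify coefficients: p = 11, q = 12, r = 12.
Plug into h(y) = y^3 - p y^2 - 4 r y + (4 p r - q^2):
  h(y) = y^3 - (11) y^2 - 4*(12) y + (4*(11)*(12) - (12)^2)
       = y^3 + (-11) y^2 + (-48) y + (384).
Simplifying: h(y) = y^3 - 11*y^2 - 48*y + 384.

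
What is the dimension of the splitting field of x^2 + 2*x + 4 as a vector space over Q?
[K:Q] = 2

The discriminant of x^2 + (2)*x + (4) is b^2 - 4c = 4 - (16) = -12. Since -12 is not a perfect square in Q, the polynomial is irreducible over Q. Its two roots generate a degree-2 extension, so [K:Q] = 2.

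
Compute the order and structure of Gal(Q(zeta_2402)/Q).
|Gal(Q(zeta_2402)/Q)| = phi(2402) = 1200; group ≅ (Z/2402Z)^* ≅ Z/1200Z

The n-th cyclotomic polynomial Φ_2402(x) is the minimal polynomial of zeta_2402 over Q and has degree phi(2402) = 1200. So Q(zeta_2402) is a degree-1200 Galois extension with Galois group (Z/2402Z)^*. By CRT, (Z/2402Z)^* ≅ (Z/2Z)^* × (Z/1201Z)^*. Each prime-power unit group is (Z/2Z)^* ≅ trivial group (order 1); (Z/1201Z)^* ≅ Z/1200Z. Hence Gal(Q(zeta_2402)/Q) ≅ Z/1200Z.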